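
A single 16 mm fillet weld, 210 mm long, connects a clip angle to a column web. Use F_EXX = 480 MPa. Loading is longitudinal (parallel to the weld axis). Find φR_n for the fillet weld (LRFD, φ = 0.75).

Effective throat t_e = 0.707 × 16 = 11.31 mm.
Total length L = 210 mm; A_we = 11.31 × 210 = 2376 mm².
F_nw = 0.6 F_EXX = 0.6 × 480 = 288 MPa.
φR_n = 0.75 × 288 × 2376 × 10⁻³ = 513.1 kN.

φR_n ≈ 513 kN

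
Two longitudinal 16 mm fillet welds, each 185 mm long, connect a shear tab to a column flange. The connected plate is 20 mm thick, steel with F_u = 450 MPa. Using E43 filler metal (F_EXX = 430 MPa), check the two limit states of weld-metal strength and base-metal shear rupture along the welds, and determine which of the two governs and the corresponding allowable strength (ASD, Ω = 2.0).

t_e = 0.707 × 16 = 11.31 mm; L = 370 mm.
Weld metal: R_n/Ω = (1/2.0) × 0.6 × 430 × 11.31 × 370 × 10⁻³ = 539.9 kN.
Base metal (shear rupture): R_n/Ω = (1/2.0) × 0.6 × 450 × 20 × 370 × 10⁻³ = 999 kN.
Governing: weld metal.

R_n/Ω ≈ 540 kN (weld metal governs)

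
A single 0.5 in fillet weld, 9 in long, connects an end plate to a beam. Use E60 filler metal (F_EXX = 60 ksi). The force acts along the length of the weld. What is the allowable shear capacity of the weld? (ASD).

Effective throat t_e = 0.707 × 0.5 = 0.3535 in.
Total length L = 9 in; A_we = 0.3535 × 9 = 3.181 in².
F_nw = 0.6 F_EXX = 0.6 × 60 = 36 ksi.
R_n = 36 × 3.181 = 114.5 kips; R_n/Ω = 114.5/2.0 = 57.27 kips.

R_n/Ω ≈ 57.3 kips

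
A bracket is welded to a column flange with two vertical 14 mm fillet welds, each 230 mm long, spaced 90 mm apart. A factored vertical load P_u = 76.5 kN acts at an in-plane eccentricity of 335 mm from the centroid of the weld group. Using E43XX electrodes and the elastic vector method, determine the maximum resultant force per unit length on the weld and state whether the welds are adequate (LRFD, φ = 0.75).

E43XX → F_EXX = 430 MPa.
Total weld length L_w = 460 mm. Treat welds as unit-width lines.
Polar moment about centroid: J = 2[d³/12 + d(b/2)²] = 2[230³/12 + 230×45²] = 2959000 mm³.
Direct shear f_v = P/L_w = 76.5×10³ / 460 = 166.3 N/mm (vertical).
Torsion M = P·e = 76.5×10³ × 335 = 25628000 N·mm.
Critical point at (x, y) = (45, 115) from centroid. f_tx = M·y/J = 995.9 N/mm; f_ty = M·x/J = 389.7 N/mm.
Resultant f_max = √[f_tx² + (f_v + f_ty)²] = √[995.9² + (166.3 + 389.7)²] = 1141 N/mm.
Capacity per unit length: φr_n = 0.75 × 0.6 × 430 × (0.707 × 14) = 1915 N/mm.
1141 ≤ 1915 → adequate.

f_max ≈ 1140 N/mm; adequate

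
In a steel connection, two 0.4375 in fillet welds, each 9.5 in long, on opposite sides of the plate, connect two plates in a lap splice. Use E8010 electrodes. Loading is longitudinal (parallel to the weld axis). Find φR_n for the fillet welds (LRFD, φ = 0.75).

E80XX → F_EXX = 80 ksi.
Effective throat t_e = 0.707 × 0.4375 = 0.3093 in.
Total length L = 19 in; A_we = 0.3093 × 19 = 5.877 in².
F_nw = 0.6 F_EXX = 0.6 × 80 = 48 ksi.
φR_n = 0.75 × 48 × 5.877 = 211.6 kips.

φR_n ≈ 212 kips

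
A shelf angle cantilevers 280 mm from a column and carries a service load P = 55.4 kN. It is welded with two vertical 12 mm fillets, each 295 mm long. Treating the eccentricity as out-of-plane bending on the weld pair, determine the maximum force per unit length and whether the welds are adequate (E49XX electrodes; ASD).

f_max ≈ 543 N/mm; adequate

E49XX → F_EXX = 490 MPa.
L_w = 2 × 295 = 590 mm; section modulus (unit throat) S = 2 × L²/6 = 29010 mm².
Direct shear f_v = P/L_w = 55.4×10³/590 = 93.9 N/mm.
Moment M = P × e = 55.4×10³ × 280 = 15512000 N·mm; bending f_b = M/S = 534.7 N/mm.
f_max = √(f_v² + f_b²) = √(93.9² + 534.7²) = 542.9 N/mm.
r_n/Ω = (1/2.0) × 0.6 × 490 × (0.707 × 12) = 1247 N/mm → adequate.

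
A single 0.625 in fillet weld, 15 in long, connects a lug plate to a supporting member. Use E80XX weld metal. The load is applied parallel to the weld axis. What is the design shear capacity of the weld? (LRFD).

E80XX → F_EXX = 80 ksi.
Effective throat t_e = 0.707 × 0.625 = 0.4419 in.
Total length L = 15 in; A_we = 0.4419 × 15 = 6.628 in².
F_nw = 0.6 F_EXX = 0.6 × 80 = 48 ksi.
φR_n = 0.75 × 48 × 6.628 = 238.6 kips.

φR_n ≈ 239 kips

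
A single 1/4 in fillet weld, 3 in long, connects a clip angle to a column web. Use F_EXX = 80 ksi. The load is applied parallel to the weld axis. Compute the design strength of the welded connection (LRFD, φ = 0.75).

φR_n ≈ 19.1 kips

Effective throat t_e = 0.707 × 0.25 = 0.1767 in.
Total length L = 3 in; A_we = 0.1767 × 3 = 0.5302 in².
F_nw = 0.6 F_EXX = 0.6 × 80 = 48 ksi.
φR_n = 0.75 × 48 × 0.5302 = 19.09 kips.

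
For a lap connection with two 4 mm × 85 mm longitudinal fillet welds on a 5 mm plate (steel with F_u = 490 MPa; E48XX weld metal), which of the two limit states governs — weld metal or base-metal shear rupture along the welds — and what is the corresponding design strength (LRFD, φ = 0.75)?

E48XX → F_EXX = 480 MPa.
t_e = 0.707 × 4 = 2.828 mm; L = 170 mm.
Weld metal: φR_n = 0.75 × 0.6 × 480 × 2.828 × 170 × 10⁻³ = 103.8 kN.
Base metal (shear rupture): φR_n = 0.75 × 0.6 × 490 × 5 × 170 × 10⁻³ = 187.4 kN.
Governing: weld metal.

φR_n ≈ 104 kN (weld metal governs)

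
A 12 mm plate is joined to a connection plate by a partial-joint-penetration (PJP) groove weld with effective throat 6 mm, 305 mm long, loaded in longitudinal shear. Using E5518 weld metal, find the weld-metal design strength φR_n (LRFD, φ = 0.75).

φR_n ≈ 453 kN

E55XX → F_EXX = 550 MPa.
Effective throat (given) t_e = 6 mm.
A_we = 6 × 305 = 1830 mm².
F_nw = 0.6 F_EXX = 330 MPa.
φR_n = 0.75 × 330 × 1830 × 10⁻³ = 452.9 kN.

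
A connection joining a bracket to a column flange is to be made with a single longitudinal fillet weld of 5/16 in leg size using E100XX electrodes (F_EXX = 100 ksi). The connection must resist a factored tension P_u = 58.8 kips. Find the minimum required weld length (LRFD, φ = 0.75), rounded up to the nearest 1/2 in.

L = 6 in

Throat t_e = 0.707 × 0.3125 = 0.2209 in.
φr_n = 0.75 × 0.6 × 100 × 0.2209 = 9.942 kips/in.
L_req = P_u / φr_n = 58.8 / 9.942 = 5.914 in total.
Round up → use L = 6 in.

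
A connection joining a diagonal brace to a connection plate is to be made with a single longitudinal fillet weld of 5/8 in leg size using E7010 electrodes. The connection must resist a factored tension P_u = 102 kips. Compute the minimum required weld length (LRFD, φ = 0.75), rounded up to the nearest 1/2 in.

E70XX → F_EXX = 70 ksi.
Throat t_e = 0.707 × 0.625 = 0.4419 in.
φr_n = 0.75 × 0.6 × 70 × 0.4419 = 13.92 kips/in.
L_req = P_u / φr_n = 102 / 13.92 = 7.328 in total.
Round up → use L = 7.5 in.

L = 7.5 in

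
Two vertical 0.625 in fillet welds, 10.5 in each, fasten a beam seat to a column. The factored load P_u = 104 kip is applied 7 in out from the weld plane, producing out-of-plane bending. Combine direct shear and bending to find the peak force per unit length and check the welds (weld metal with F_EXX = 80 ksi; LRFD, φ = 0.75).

L_w = 2 × 10.5 = 21 in; section modulus (unit throat) S = 2 × L²/6 = 36.75 in².
Direct shear f_v = P/L_w = 104/21 = 4.952 kip/in.
Moment M = P × e = 104 × 7 = 728 kip·in; bending f_b = M/S = 19.81 kip/in.
f_max = √(f_v² + f_b²) = √(4.952² + 19.81²) = 20.42 kip/in.
φr_n = 0.75 × 0.6 × 80 × (0.707 × 0.625) = 15.91 kip/in → NOT adequate.

f_max ≈ 20.4 kip/in; NOT adequate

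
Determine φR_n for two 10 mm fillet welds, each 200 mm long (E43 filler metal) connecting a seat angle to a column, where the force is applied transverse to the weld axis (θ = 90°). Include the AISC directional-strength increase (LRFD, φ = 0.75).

E43XX → F_EXX = 430 MPa.
t_e = 0.707 × 10 = 7.07 mm; A_we = 7.07 × 400 = 2828 mm².
Directional factor: 1.0 + 0.5 sin^1.5(90°) = 1.5.
F_nw = 0.6 × 430 × 1.5 = 387 MPa.
φR_n = 0.75 × 387 × 2828 × 10⁻³ = 820.8 kN.

φR_n ≈ 821 kN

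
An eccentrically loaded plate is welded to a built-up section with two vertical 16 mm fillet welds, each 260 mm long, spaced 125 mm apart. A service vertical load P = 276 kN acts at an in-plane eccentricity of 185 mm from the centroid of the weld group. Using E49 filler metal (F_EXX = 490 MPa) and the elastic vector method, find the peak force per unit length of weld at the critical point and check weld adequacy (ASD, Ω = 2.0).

f_max ≈ 1780 N/mm; NOT adequate

Total weld length L_w = 520 mm. Treat welds as unit-width lines.
Polar moment about centroid: J = 2[d³/12 + d(b/2)²] = 2[260³/12 + 260×62.5²] = 4961000 mm³.
Direct shear f_v = P/L_w = 276×10³ / 520 = 530.8 N/mm (vertical).
Torsion M = P·e = 276×10³ × 185 = 51060000 N·mm.
Critical point at (x, y) = (62.5, 130) from centroid. f_tx = M·y/J = 1338 N/mm; f_ty = M·x/J = 643.3 N/mm.
Resultant f_max = √[f_tx² + (f_v + f_ty)²] = √[1338² + (530.8 + 643.3)²] = 1780 N/mm.
Capacity per unit length: r_n/Ω = (1/2.0) × 0.6 × 490 × (0.707 × 16) = 1663 N/mm.
1780 > 1663 → NOT adequate.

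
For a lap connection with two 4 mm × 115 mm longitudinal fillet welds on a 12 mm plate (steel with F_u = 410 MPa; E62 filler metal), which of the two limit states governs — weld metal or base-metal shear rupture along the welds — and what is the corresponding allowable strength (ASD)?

R_n/Ω ≈ 121 kN (weld metal governs)

E62XX → F_EXX = 620 MPa.
t_e = 0.707 × 4 = 2.828 mm; L = 230 mm.
Weld metal: R_n/Ω = (1/2.0) × 0.6 × 620 × 2.828 × 230 × 10⁻³ = 121 kN.
Base metal (shear rupture): R_n/Ω = (1/2.0) × 0.6 × 410 × 12 × 230 × 10⁻³ = 339.5 kN.
Governing: weld metal.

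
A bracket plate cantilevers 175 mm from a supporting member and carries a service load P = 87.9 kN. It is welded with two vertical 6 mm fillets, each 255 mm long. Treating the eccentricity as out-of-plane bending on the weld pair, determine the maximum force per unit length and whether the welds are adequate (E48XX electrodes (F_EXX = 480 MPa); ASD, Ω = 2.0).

f_max ≈ 730 N/mm; NOT adequate

L_w = 2 × 255 = 510 mm; section modulus (unit throat) S = 2 × L²/6 = 21680 mm².
Direct shear f_v = P/L_w = 87.9×10³/510 = 172.4 N/mm.
Moment M = P × e = 87.9×10³ × 175 = 15382000 N·mm; bending f_b = M/S = 709.7 N/mm.
f_max = √(f_v² + f_b²) = √(172.4² + 709.7²) = 730.3 N/mm.
r_n/Ω = (1/2.0) × 0.6 × 480 × (0.707 × 6) = 610.8 N/mm → NOT adequate.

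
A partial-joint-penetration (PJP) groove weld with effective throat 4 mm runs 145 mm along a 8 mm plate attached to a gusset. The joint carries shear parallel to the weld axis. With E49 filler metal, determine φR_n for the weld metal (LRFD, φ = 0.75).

E49XX → F_EXX = 490 MPa.
Effective throat (given) t_e = 4 mm.
A_we = 4 × 145 = 580 mm².
F_nw = 0.6 F_EXX = 294 MPa.
φR_n = 0.75 × 294 × 580 × 10⁻³ = 127.9 kN.

φR_n ≈ 128 kN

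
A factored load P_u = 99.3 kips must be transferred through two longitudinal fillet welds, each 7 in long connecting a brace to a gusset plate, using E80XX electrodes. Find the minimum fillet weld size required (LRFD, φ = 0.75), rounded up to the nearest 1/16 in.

E80XX → F_EXX = 80 ksi.
Total weld length L = 14 in.
Required throat t_e = P_u / (φ × 0.6 F_EXX × L) = 99.3 / (0.75 × 0.6 × 80 × 14) = 0.197 in.
Required leg w = t_e / 0.707 = 0.2787 in → use 5/16 in.

w = 5/16 in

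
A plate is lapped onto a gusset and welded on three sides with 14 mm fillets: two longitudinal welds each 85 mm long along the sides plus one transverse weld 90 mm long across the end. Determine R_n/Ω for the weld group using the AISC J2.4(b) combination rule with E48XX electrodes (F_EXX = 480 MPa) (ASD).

t_e = 0.707 × 14 = 9.898 mm.
R_nwl = 0.6 × 480 × 9.898 × 170 × 10⁻³ = 484.6 kN (longitudinal, 2 welds).
R_nwt = 0.6 × 480 × 9.898 × 90 × 10⁻³ = 256.6 kN (transverse, base value).
(i) R_nwl + R_nwt = 741.2 kN; (ii) 0.85 R_nwl + 1.5 R_nwt = 796.7 kN.
R_n = max = 796.7 kN [governs: (ii)]; R_n/Ω = 398.4 kN.

R_n/Ω ≈ 398 kN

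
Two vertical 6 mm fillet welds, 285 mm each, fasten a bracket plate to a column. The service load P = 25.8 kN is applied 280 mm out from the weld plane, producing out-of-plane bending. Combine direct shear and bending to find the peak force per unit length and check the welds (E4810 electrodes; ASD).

E48XX → F_EXX = 480 MPa.
L_w = 2 × 285 = 570 mm; section modulus (unit throat) S = 2 × L²/6 = 27080 mm².
Direct shear f_v = P/L_w = 25.8×10³/570 = 45.26 N/mm.
Moment M = P × e = 25.8×10³ × 280 = 7224000 N·mm; bending f_b = M/S = 266.8 N/mm.
f_max = √(f_v² + f_b²) = √(45.26² + 266.8²) = 270.6 N/mm.
r_n/Ω = (1/2.0) × 0.6 × 480 × (0.707 × 6) = 610.8 N/mm → adequate.

f_max ≈ 271 N/mm; adequate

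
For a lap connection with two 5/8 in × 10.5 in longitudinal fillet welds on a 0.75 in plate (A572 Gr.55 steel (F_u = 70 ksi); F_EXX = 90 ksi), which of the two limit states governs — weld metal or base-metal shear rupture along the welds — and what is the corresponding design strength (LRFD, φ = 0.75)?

t_e = 0.707 × 0.625 = 0.4419 in; L = 21 in.
Weld metal: φR_n = 0.75 × 0.6 × 90 × 0.4419 × 21 = 375.8 kips.
Base metal (shear rupture): φR_n = 0.75 × 0.6 × 70 × 0.75 × 21 = 496.1 kips.
Governing: weld metal.

φR_n ≈ 376 kips (weld metal governs)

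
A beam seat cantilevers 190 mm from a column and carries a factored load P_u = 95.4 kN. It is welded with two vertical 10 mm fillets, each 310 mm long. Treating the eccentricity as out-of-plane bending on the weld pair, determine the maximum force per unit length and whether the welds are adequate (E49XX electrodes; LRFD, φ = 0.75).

f_max ≈ 586 N/mm; adequate

E49XX → F_EXX = 490 MPa.
L_w = 2 × 310 = 620 mm; section modulus (unit throat) S = 2 × L²/6 = 32030 mm².
Direct shear f_v = P/L_w = 95.4×10³/620 = 153.9 N/mm.
Moment M = P × e = 95.4×10³ × 190 = 18126000 N·mm; bending f_b = M/S = 565.8 N/mm.
f_max = √(f_v² + f_b²) = √(153.9² + 565.8²) = 586.4 N/mm.
φr_n = 0.75 × 0.6 × 490 × (0.707 × 10) = 1559 N/mm → adequate.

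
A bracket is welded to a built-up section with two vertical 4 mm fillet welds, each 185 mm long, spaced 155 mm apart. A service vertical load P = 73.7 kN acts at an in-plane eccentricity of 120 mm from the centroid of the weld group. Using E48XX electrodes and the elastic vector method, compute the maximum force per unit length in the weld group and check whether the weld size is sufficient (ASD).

E48XX → F_EXX = 480 MPa.
Total weld length L_w = 370 mm. Treat welds as unit-width lines.
Polar moment about centroid: J = 2[d³/12 + d(b/2)²] = 2[185³/12 + 185×77.5²] = 3278000 mm³.
Direct shear f_v = P/L_w = 73.7×10³ / 370 = 199.2 N/mm (vertical).
Torsion M = P·e = 73.7×10³ × 120 = 8844000 N·mm.
Critical point at (x, y) = (77.5, 92.5) from centroid. f_tx = M·y/J = 249.6 N/mm; f_ty = M·x/J = 209.1 N/mm.
Resultant f_max = √[f_tx² + (f_v + f_ty)²] = √[249.6² + (199.2 + 209.1)²] = 478.6 N/mm.
Capacity per unit length: r_n/Ω = (1/2.0) × 0.6 × 480 × (0.707 × 4) = 407.2 N/mm.
478.6 > 407.2 → NOT adequate.

f_max ≈ 479 N/mm; NOT adequate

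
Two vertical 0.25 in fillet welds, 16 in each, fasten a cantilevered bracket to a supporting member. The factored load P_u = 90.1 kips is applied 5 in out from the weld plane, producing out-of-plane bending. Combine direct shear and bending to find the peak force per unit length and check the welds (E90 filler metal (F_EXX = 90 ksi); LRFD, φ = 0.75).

L_w = 2 × 16 = 32 in; section modulus (unit throat) S = 2 × L²/6 = 85.33 in².
Direct shear f_v = P/L_w = 90.1/32 = 2.816 kip/in.
Moment M = P × e = 90.1 × 5 = 450.5 kip·in; bending f_b = M/S = 5.279 kip/in.
f_max = √(f_v² + f_b²) = √(2.816² + 5.279²) = 5.983 kip/in.
φr_n = 0.75 × 0.6 × 90 × (0.707 × 0.25) = 7.158 kip/in → adequate.

f_max ≈ 5.98 kip/in; adequate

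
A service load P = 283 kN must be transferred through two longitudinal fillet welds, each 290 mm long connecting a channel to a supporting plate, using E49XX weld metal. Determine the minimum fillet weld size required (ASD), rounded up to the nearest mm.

E49XX → F_EXX = 490 MPa.
Total weld length L = 580 mm.
Required throat t_e = P × Ω / (0.6 F_EXX × L) = 283 × 2.0 / (0.6 × 490 × 580 × 10⁻³) = 3.319 mm.
Required leg w = t_e / 0.707 = 4.695 mm → use 5 mm.

w = 5 mm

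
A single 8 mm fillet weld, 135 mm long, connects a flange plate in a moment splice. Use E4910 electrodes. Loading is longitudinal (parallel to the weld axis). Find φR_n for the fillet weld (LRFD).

φR_n ≈ 168 kN

E49XX → F_EXX = 490 MPa.
Effective throat t_e = 0.707 × 8 = 5.656 mm.
Total length L = 135 mm; A_we = 5.656 × 135 = 763.6 mm².
F_nw = 0.6 F_EXX = 0.6 × 490 = 294 MPa.
φR_n = 0.75 × 294 × 763.6 × 10⁻³ = 168.4 kN.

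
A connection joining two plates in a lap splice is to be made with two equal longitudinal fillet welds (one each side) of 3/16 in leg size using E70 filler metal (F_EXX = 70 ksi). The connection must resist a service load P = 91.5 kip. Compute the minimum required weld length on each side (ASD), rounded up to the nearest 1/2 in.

L = 16.5 in on each side

Throat t_e = 0.707 × 0.1875 = 0.1326 in.
r_n/Ω = (0.6 × 70 × 0.1326) / 2.0 = 2.784 kip/in.
L_req = P / (r_n/Ω) = 91.5 / 2.784 = 32.87 in total.
Per side: 32.87 / 2 = 16.43 in.
Round up → use L = 16.5 in on each side.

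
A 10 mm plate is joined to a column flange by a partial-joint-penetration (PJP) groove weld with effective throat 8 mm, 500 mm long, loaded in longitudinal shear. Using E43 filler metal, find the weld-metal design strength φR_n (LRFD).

φR_n ≈ 774 kN

E43XX → F_EXX = 430 MPa.
Effective throat (given) t_e = 8 mm.
A_we = 8 × 500 = 4000 mm².
F_nw = 0.6 F_EXX = 258 MPa.
φR_n = 0.75 × 258 × 4000 × 10⁻³ = 774 kN.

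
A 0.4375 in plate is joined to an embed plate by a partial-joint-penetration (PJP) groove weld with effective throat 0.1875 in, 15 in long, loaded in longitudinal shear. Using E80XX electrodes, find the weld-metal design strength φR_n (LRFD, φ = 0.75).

E80XX → F_EXX = 80 ksi.
Effective throat (given) t_e = 0.1875 in.
A_we = 0.1875 × 15 = 2.812 in².
F_nw = 0.6 F_EXX = 48 ksi.
φR_n = 0.75 × 48 × 2.812 = 101.2 kip.

φR_n ≈ 101 kip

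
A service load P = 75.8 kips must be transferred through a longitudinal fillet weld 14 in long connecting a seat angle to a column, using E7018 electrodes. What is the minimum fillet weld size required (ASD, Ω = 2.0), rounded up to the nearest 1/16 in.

w = 3/8 in

E70XX → F_EXX = 70 ksi.
Total weld length L = 14 in.
Required throat t_e = P × Ω / (0.6 F_EXX × L) = 75.8 × 2.0 / (0.6 × 70 × 14) = 0.2578 in.
Required leg w = t_e / 0.707 = 0.3647 in → use 3/8 in.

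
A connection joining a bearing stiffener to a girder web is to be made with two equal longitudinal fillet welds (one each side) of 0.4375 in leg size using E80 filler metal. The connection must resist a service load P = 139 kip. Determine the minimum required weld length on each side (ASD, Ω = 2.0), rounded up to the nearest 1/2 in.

L = 9.5 in on each side

E80XX → F_EXX = 80 ksi.
Throat t_e = 0.707 × 0.4375 = 0.3093 in.
r_n/Ω = (0.6 × 80 × 0.3093) / 2.0 = 7.423 kip/in.
L_req = P / (r_n/Ω) = 139 / 7.423 = 18.72 in total.
Per side: 18.72 / 2 = 9.362 in.
Round up → use L = 9.5 in on each side.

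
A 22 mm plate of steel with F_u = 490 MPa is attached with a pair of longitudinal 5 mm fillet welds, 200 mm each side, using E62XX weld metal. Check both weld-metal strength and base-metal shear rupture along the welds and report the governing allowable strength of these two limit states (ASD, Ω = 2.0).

E62XX → F_EXX = 620 MPa.
t_e = 0.707 × 5 = 3.535 mm; L = 400 mm.
Weld metal: R_n/Ω = (1/2.0) × 0.6 × 620 × 3.535 × 400 × 10⁻³ = 263 kN.
Base metal (shear rupture): R_n/Ω = (1/2.0) × 0.6 × 490 × 22 × 400 × 10⁻³ = 1294 kN.
Governing: weld metal.

R_n/Ω ≈ 263 kN (weld metal governs)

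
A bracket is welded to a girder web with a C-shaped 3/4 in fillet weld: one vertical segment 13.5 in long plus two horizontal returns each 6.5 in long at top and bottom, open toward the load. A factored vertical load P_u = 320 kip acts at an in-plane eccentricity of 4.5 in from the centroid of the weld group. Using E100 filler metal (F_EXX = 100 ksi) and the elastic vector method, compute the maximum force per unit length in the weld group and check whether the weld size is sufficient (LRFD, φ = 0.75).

Total weld length L_w = 26.5 in. Treat welds as unit-width lines.
Centroid: x̄ = 2×6.5×3.25 / 26.5 = 1.594 in from the vertical weld.
Polar moment about centroid: J = I_x + I_y = [13.5³/12 + 2×6.5×6.75²] + [13.5×1.594² + 2(6.5³/12 + 6.5×1.656²)] = 913.1 in³.
Direct shear f_v = P/L_w = 320 / 26.5 = 12.08 kip/in (vertical).
Torsion M = P·e = 320 × 4.5 = 1440 kip·in.
Critical point at (x, y) = (4.906, 6.75) from centroid. f_tx = M·y/J = 10.65 kip/in; f_ty = M·x/J = 7.737 kip/in.
Resultant f_max = √[f_tx² + (f_v + f_ty)²] = √[10.65² + (12.08 + 7.737)²] = 22.49 kip/in.
Capacity per unit length: φr_n = 0.75 × 0.6 × 100 × (0.707 × 0.75) = 23.86 kip/in.
22.49 ≤ 23.86 → adequate.

f_max ≈ 22.5 kip/in; adequate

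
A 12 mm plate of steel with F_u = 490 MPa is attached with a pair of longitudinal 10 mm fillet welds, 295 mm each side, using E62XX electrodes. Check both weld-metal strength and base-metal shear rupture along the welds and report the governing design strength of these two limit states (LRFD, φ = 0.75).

E62XX → F_EXX = 620 MPa.
t_e = 0.707 × 10 = 7.07 mm; L = 590 mm.
Weld metal: φR_n = 0.75 × 0.6 × 620 × 7.07 × 590 × 10⁻³ = 1164 kN.
Base metal (shear rupture): φR_n = 0.75 × 0.6 × 490 × 12 × 590 × 10⁻³ = 1561 kN.
Governing: weld metal.

φR_n ≈ 1160 kN (weld metal governs)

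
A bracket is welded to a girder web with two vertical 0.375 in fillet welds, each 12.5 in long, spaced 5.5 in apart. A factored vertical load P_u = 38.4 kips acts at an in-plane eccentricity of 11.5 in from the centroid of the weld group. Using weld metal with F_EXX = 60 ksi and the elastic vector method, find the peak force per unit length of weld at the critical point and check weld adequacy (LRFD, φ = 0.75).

Total weld length L_w = 25 in. Treat welds as unit-width lines.
Polar moment about centroid: J = 2[d³/12 + d(b/2)²] = 2[12.5³/12 + 12.5×2.75²] = 514.6 in³.
Direct shear f_v = P/L_w = 38.4 / 25 = 1.536 kip/in (vertical).
Torsion M = P·e = 38.4 × 11.5 = 441.6 kip·in.
Critical point at (x, y) = (2.75, 6.25) from centroid. f_tx = M·y/J = 5.364 kip/in; f_ty = M·x/J = 2.36 kip/in.
Resultant f_max = √[f_tx² + (f_v + f_ty)²] = √[5.364² + (1.536 + 2.36)²] = 6.629 kip/in.
Capacity per unit length: φr_n = 0.75 × 0.6 × 60 × (0.707 × 0.375) = 7.158 kip/in.
6.629 ≤ 7.158 → adequate.

f_max ≈ 6.63 kip/in; adequate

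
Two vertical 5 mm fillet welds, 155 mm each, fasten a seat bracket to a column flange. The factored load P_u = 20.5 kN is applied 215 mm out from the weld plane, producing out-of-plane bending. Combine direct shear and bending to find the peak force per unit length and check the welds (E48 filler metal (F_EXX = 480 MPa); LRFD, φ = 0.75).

L_w = 2 × 155 = 310 mm; section modulus (unit throat) S = 2 × L²/6 = 8008 mm².
Direct shear f_v = P/L_w = 20.5×10³/310 = 66.13 N/mm.
Moment M = P × e = 20.5×10³ × 215 = 4407500 N·mm; bending f_b = M/S = 550.4 N/mm.
f_max = √(f_v² + f_b²) = √(66.13² + 550.4²) = 554.3 N/mm.
φr_n = 0.75 × 0.6 × 480 × (0.707 × 5) = 763.6 N/mm → adequate.

f_max ≈ 554 N/mm; adequate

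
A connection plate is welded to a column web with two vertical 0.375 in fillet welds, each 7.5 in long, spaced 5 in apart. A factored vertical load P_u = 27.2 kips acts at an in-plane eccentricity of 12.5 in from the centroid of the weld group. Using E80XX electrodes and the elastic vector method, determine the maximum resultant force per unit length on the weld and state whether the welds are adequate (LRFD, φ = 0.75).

E80XX → F_EXX = 80 ksi.
Total weld length L_w = 15 in. Treat welds as unit-width lines.
Polar moment about centroid: J = 2[d³/12 + d(b/2)²] = 2[7.5³/12 + 7.5×2.5²] = 164.1 in³.
Direct shear f_v = P/L_w = 27.2 / 15 = 1.813 kip/in (vertical).
Torsion M = P·e = 27.2 × 12.5 = 340 kip·in.
Critical point at (x, y) = (2.5, 3.75) from centroid. f_tx = M·y/J = 7.771 kip/in; f_ty = M·x/J = 5.181 kip/in.
Resultant f_max = √[f_tx² + (f_v + f_ty)²] = √[7.771² + (1.813 + 5.181)²] = 10.46 kip/in.
Capacity per unit length: φr_n = 0.75 × 0.6 × 80 × (0.707 × 0.375) = 9.544 kip/in.
10.46 > 9.544 → NOT adequate.

f_max ≈ 10.5 kip/in; NOT adequate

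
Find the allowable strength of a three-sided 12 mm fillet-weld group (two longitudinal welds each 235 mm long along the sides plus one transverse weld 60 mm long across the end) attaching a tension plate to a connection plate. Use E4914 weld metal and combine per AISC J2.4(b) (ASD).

R_n/Ω ≈ 661 kN

E49XX → F_EXX = 490 MPa.
t_e = 0.707 × 12 = 8.484 mm.
R_nwl = 0.6 × 490 × 8.484 × 470 × 10⁻³ = 1172 kN (longitudinal, 2 welds).
R_nwt = 0.6 × 490 × 8.484 × 60 × 10⁻³ = 149.7 kN (transverse, base value).
(i) R_nwl + R_nwt = 1322 kN; (ii) 0.85 R_nwl + 1.5 R_nwt = 1221 kN.
R_n = max = 1322 kN [governs: (i)]; R_n/Ω = 661 kN.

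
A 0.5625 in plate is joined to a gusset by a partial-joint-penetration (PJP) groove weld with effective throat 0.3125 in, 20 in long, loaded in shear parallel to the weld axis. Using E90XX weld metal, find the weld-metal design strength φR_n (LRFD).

φR_n ≈ 253 kips

E90XX → F_EXX = 90 ksi.
Effective throat (given) t_e = 0.3125 in.
A_we = 0.3125 × 20 = 6.25 in².
F_nw = 0.6 F_EXX = 54 ksi.
φR_n = 0.75 × 54 × 6.25 = 253.1 kips.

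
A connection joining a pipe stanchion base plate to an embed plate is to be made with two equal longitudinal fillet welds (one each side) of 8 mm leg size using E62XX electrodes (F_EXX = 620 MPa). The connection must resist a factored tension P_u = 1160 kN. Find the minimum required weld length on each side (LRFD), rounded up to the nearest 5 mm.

Throat t_e = 0.707 × 8 = 5.656 mm.
φr_n = 0.75 × 0.6 × 620 × 5.656 × 10⁻³ = 1.578 kN/mm.
L_req = P_u / φr_n = 1160 / 1.578 = 735.1 mm total.
Per side: 735.1 / 2 = 367.5 mm.
Round up → use L = 370 mm on each side.

L = 370 mm on each side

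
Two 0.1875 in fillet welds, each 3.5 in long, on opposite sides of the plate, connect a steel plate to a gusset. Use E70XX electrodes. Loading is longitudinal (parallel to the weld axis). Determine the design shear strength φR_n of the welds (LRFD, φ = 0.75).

E70XX → F_EXX = 70 ksi.
Effective throat t_e = 0.707 × 0.1875 = 0.1326 in.
Total length L = 7 in; A_we = 0.1326 × 7 = 0.9279 in².
F_nw = 0.6 F_EXX = 0.6 × 70 = 42 ksi.
φR_n = 0.75 × 42 × 0.9279 = 29.23 kip.

φR_n ≈ 29.2 kip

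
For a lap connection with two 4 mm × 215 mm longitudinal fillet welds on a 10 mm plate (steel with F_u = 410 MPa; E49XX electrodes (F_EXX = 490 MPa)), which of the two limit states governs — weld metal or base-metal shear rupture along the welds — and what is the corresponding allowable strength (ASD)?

R_n/Ω ≈ 179 kN (weld metal governs)

t_e = 0.707 × 4 = 2.828 mm; L = 430 mm.
Weld metal: R_n/Ω = (1/2.0) × 0.6 × 490 × 2.828 × 430 × 10⁻³ = 178.8 kN.
Base metal (shear rupture): R_n/Ω = (1/2.0) × 0.6 × 410 × 10 × 430 × 10⁻³ = 528.9 kN.
Governing: weld metal.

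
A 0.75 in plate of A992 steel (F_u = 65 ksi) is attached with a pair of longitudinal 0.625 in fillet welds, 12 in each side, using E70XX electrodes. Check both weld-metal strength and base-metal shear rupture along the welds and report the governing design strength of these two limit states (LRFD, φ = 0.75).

E70XX → F_EXX = 70 ksi.
t_e = 0.707 × 0.625 = 0.4419 in; L = 24 in.
Weld metal: φR_n = 0.75 × 0.6 × 70 × 0.4419 × 24 = 334.1 kips.
Base metal (shear rupture): φR_n = 0.75 × 0.6 × 65 × 0.75 × 24 = 526.5 kips.
Governing: weld metal.

φR_n ≈ 334 kips (weld metal governs)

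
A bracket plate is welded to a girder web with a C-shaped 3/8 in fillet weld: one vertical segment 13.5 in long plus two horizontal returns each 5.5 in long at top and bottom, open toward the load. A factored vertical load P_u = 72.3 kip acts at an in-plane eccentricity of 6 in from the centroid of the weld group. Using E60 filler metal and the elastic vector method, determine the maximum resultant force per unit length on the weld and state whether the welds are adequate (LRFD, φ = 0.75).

E60XX → F_EXX = 60 ksi.
Total weld length L_w = 24.5 in. Treat welds as unit-width lines.
Centroid: x̄ = 2×5.5×2.75 / 24.5 = 1.235 in from the vertical weld.
Polar moment about centroid: J = I_x + I_y = [13.5³/12 + 2×5.5×6.75²] + [13.5×1.235² + 2(5.5³/12 + 5.5×1.515²)] = 779.8 in³.
Direct shear f_v = P/L_w = 72.3 / 24.5 = 2.951 kip/in (vertical).
Torsion M = P·e = 72.3 × 6 = 433.8 kip·in.
Critical point at (x, y) = (4.265, 6.75) from centroid. f_tx = M·y/J = 3.755 kip/in; f_ty = M·x/J = 2.373 kip/in.
Resultant f_max = √[f_tx² + (f_v + f_ty)²] = √[3.755² + (2.951 + 2.373)²] = 6.515 kip/in.
Capacity per unit length: φr_n = 0.75 × 0.6 × 60 × (0.707 × 0.375) = 7.158 kip/in.
6.515 ≤ 7.158 → adequate.

f_max ≈ 6.51 kip/in; adequate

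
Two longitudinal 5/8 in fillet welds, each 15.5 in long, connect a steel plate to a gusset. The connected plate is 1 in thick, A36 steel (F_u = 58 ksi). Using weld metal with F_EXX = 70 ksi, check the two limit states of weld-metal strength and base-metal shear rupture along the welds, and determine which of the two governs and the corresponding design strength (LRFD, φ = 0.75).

φR_n ≈ 431 kip (weld metal governs)

t_e = 0.707 × 0.625 = 0.4419 in; L = 31 in.
Weld metal: φR_n = 0.75 × 0.6 × 70 × 0.4419 × 31 = 431.5 kip.
Base metal (shear rupture): φR_n = 0.75 × 0.6 × 58 × 1 × 31 = 809.1 kip.
Governing: weld metal.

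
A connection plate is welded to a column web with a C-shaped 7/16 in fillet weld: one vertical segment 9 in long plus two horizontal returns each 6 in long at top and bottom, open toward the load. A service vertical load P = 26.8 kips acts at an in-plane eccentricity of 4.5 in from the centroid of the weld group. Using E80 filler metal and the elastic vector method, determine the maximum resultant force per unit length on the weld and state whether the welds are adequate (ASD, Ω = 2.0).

f_max ≈ 2.97 kip/in; adequate

E80XX → F_EXX = 80 ksi.
Total weld length L_w = 21 in. Treat welds as unit-width lines.
Centroid: x̄ = 2×6×3 / 21 = 1.714 in from the vertical weld.
Polar moment about centroid: J = I_x + I_y = [9³/12 + 2×6×4.5²] + [9×1.714² + 2(6³/12 + 6×1.286²)] = 386 in³.
Direct shear f_v = P/L_w = 26.8 / 21 = 1.276 kip/in (vertical).
Torsion M = P·e = 26.8 × 4.5 = 120.6 kip·in.
Critical point at (x, y) = (4.286, 4.5) from centroid. f_tx = M·y/J = 1.406 kip/in; f_ty = M·x/J = 1.339 kip/in.
Resultant f_max = √[f_tx² + (f_v + f_ty)²] = √[1.406² + (1.276 + 1.339)²] = 2.969 kip/in.
Capacity per unit length: r_n/Ω = (1/2.0) × 0.6 × 80 × (0.707 × 0.4375) = 7.423 kip/in.
2.969 ≤ 7.423 → adequate.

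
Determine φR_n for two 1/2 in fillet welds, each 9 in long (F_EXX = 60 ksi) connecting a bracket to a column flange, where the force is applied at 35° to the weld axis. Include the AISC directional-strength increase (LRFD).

t_e = 0.707 × 0.5 = 0.3535 in; A_we = 0.3535 × 18 = 6.363 in².
Directional factor: 1.0 + 0.5 sin^1.5(35°) = 1.217.
F_nw = 0.6 × 60 × 1.217 = 43.82 ksi.
φR_n = 0.75 × 43.82 × 6.363 = 209.1 kip.

φR_n ≈ 209 kip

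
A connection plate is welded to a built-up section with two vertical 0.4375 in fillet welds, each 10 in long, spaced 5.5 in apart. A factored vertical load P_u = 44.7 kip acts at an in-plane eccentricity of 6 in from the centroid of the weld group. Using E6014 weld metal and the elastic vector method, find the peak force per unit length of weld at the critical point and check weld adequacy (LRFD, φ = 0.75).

E60XX → F_EXX = 60 ksi.
Total weld length L_w = 20 in. Treat welds as unit-width lines.
Polar moment about centroid: J = 2[d³/12 + d(b/2)²] = 2[10³/12 + 10×2.75²] = 317.9 in³.
Direct shear f_v = P/L_w = 44.7 / 20 = 2.235 kip/in (vertical).
Torsion M = P·e = 44.7 × 6 = 268.2 kip·in.
Critical point at (x, y) = (2.75, 5) from centroid. f_tx = M·y/J = 4.218 kip/in; f_ty = M·x/J = 2.32 kip/in.
Resultant f_max = √[f_tx² + (f_v + f_ty)²] = √[4.218² + (2.235 + 2.32)²] = 6.208 kip/in.
Capacity per unit length: φr_n = 0.75 × 0.6 × 60 × (0.707 × 0.4375) = 8.351 kip/in.
6.208 ≤ 8.351 → adequate.

f_max ≈ 6.21 kip/in; adequate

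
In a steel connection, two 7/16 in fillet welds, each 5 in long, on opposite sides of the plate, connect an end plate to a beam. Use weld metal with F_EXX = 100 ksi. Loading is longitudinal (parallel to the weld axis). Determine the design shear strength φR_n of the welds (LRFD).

Effective throat t_e = 0.707 × 0.4375 = 0.3093 in.
Total length L = 10 in; A_we = 0.3093 × 10 = 3.093 in².
F_nw = 0.6 F_EXX = 0.6 × 100 = 60 ksi.
φR_n = 0.75 × 60 × 3.093 = 139.2 kip.

φR_n ≈ 139 kip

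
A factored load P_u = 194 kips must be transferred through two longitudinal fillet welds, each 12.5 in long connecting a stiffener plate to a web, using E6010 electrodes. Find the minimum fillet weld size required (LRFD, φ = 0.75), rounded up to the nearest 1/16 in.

E60XX → F_EXX = 60 ksi.
Total weld length L = 25 in.
Required throat t_e = P_u / (φ × 0.6 F_EXX × L) = 194 / (0.75 × 0.6 × 60 × 25) = 0.2874 in.
Required leg w = t_e / 0.707 = 0.4065 in → use 7/16 in.

w = 7/16 in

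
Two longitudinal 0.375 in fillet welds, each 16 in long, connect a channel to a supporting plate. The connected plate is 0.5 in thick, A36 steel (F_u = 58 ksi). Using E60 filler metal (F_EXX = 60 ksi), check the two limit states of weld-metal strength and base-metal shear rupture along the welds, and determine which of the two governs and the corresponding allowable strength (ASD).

R_n/Ω ≈ 153 kips (weld metal governs)

t_e = 0.707 × 0.375 = 0.2651 in; L = 32 in.
Weld metal: R_n/Ω = (1/2.0) × 0.6 × 60 × 0.2651 × 32 = 152.7 kips.
Base metal (shear rupture): R_n/Ω = (1/2.0) × 0.6 × 58 × 0.5 × 32 = 278.4 kips.
Governing: weld metal.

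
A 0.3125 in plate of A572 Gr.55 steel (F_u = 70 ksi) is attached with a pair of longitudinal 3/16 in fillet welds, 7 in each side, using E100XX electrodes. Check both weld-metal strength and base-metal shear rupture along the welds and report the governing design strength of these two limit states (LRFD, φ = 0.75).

E100XX → F_EXX = 100 ksi.
t_e = 0.707 × 0.1875 = 0.1326 in; L = 14 in.
Weld metal: φR_n = 0.75 × 0.6 × 100 × 0.1326 × 14 = 83.51 kip.
Base metal (shear rupture): φR_n = 0.75 × 0.6 × 70 × 0.3125 × 14 = 137.8 kip.
Governing: weld metal.

φR_n ≈ 83.5 kip (weld metal governs)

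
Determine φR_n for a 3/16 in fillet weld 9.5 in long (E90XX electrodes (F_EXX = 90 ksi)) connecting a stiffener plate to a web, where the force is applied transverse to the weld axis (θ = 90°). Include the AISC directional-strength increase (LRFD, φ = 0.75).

t_e = 0.707 × 0.1875 = 0.1326 in; A_we = 0.1326 × 9.5 = 1.259 in².
Directional factor: 1.0 + 0.5 sin^1.5(90°) = 1.5.
F_nw = 0.6 × 90 × 1.5 = 81 ksi.
φR_n = 0.75 × 81 × 1.259 = 76.51 kip.

φR_n ≈ 76.5 kip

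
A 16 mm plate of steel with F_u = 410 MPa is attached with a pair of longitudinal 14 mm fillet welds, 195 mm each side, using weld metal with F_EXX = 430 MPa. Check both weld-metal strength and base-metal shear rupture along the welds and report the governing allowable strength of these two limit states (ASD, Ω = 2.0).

t_e = 0.707 × 14 = 9.898 mm; L = 390 mm.
Weld metal: R_n/Ω = (1/2.0) × 0.6 × 430 × 9.898 × 390 × 10⁻³ = 498 kN.
Base metal (shear rupture): R_n/Ω = (1/2.0) × 0.6 × 410 × 16 × 390 × 10⁻³ = 767.5 kN.
Governing: weld metal.

R_n/Ω ≈ 498 kN (weld metal governs)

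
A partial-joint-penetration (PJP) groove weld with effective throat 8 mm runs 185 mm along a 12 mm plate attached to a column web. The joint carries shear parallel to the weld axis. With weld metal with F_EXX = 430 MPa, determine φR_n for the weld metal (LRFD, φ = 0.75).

Effective throat (given) t_e = 8 mm.
A_we = 8 × 185 = 1480 mm².
F_nw = 0.6 F_EXX = 258 MPa.
φR_n = 0.75 × 258 × 1480 × 10⁻³ = 286.4 kN.

φR_n ≈ 286 kN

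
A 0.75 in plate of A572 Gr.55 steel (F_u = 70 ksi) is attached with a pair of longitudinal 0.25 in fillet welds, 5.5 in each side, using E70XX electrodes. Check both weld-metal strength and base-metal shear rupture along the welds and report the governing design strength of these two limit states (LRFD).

φR_n ≈ 61.2 kips (weld metal governs)

E70XX → F_EXX = 70 ksi.
t_e = 0.707 × 0.25 = 0.1767 in; L = 11 in.
Weld metal: φR_n = 0.75 × 0.6 × 70 × 0.1767 × 11 = 61.24 kips.
Base metal (shear rupture): φR_n = 0.75 × 0.6 × 70 × 0.75 × 11 = 259.9 kips.
Governing: weld metal.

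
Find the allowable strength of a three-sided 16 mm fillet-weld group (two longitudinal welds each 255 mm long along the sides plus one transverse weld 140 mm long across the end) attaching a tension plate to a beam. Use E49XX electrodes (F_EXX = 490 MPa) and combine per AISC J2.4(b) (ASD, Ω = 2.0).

t_e = 0.707 × 16 = 11.31 mm.
R_nwl = 0.6 × 490 × 11.31 × 510 × 10⁻³ = 1696 kN (longitudinal, 2 welds).
R_nwt = 0.6 × 490 × 11.31 × 140 × 10⁻³ = 465.6 kN (transverse, base value).
(i) R_nwl + R_nwt = 2162 kN; (ii) 0.85 R_nwl + 1.5 R_nwt = 2140 kN.
R_n = max = 2162 kN [governs: (i)]; R_n/Ω = 1081 kN.

R_n/Ω ≈ 1080 kN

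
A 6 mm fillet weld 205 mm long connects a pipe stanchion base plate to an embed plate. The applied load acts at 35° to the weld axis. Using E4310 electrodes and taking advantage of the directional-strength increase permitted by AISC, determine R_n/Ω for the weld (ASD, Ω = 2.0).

R_n/Ω ≈ 137 kN

E43XX → F_EXX = 430 MPa.
t_e = 0.707 × 6 = 4.242 mm; A_we = 4.242 × 205 = 869.6 mm².
Directional factor: 1.0 + 0.5 sin^1.5(35°) = 1.217.
F_nw = 0.6 × 430 × 1.217 = 314 MPa.
R_n/Ω = (314 × 869.6) / 2.0 × 10⁻³ = 136.5 kN.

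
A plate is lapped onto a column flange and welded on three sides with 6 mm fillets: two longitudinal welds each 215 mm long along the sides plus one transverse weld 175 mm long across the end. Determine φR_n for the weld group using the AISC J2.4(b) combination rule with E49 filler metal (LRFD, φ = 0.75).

φR_n ≈ 587 kN

E49XX → F_EXX = 490 MPa.
t_e = 0.707 × 6 = 4.242 mm.
R_nwl = 0.6 × 490 × 4.242 × 430 × 10⁻³ = 536.3 kN (longitudinal, 2 welds).
R_nwt = 0.6 × 490 × 4.242 × 175 × 10⁻³ = 218.3 kN (transverse, base value).
(i) R_nwl + R_nwt = 754.5 kN; (ii) 0.85 R_nwl + 1.5 R_nwt = 783.2 kN.
R_n = max = 783.2 kN [governs: (ii)]; φR_n = 587.4 kN.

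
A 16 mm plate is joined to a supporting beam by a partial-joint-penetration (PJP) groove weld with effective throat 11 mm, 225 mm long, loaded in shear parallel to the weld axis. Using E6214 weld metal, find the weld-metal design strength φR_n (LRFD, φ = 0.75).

φR_n ≈ 691 kN

E62XX → F_EXX = 620 MPa.
Effective throat (given) t_e = 11 mm.
A_we = 11 × 225 = 2475 mm².
F_nw = 0.6 F_EXX = 372 MPa.
φR_n = 0.75 × 372 × 2475 × 10⁻³ = 690.5 kN.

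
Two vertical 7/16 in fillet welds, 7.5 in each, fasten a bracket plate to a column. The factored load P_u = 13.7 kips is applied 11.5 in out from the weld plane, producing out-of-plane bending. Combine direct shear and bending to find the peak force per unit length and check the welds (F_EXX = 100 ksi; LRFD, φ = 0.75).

f_max ≈ 8.45 kip/in; adequate

L_w = 2 × 7.5 = 15 in; section modulus (unit throat) S = 2 × L²/6 = 18.75 in².
Direct shear f_v = P/L_w = 13.7/15 = 0.9133 kip/in.
Moment M = P × e = 13.7 × 11.5 = 157.55 kip·in; bending f_b = M/S = 8.403 kip/in.
f_max = √(f_v² + f_b²) = √(0.9133² + 8.403²) = 8.452 kip/in.
φr_n = 0.75 × 0.6 × 100 × (0.707 × 0.4375) = 13.92 kip/in → adequate.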